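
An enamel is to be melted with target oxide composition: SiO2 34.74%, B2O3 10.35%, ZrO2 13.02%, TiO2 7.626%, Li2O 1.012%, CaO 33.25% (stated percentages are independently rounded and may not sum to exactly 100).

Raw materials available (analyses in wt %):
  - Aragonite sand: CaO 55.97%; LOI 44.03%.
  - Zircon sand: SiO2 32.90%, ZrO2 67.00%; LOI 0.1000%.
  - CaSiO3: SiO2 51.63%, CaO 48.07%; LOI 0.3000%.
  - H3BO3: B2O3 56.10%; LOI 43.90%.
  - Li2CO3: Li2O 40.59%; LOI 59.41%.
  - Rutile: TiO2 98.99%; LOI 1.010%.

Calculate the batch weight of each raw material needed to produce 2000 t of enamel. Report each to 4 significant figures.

Batch per 2000 t enamel:
  Aragonite sand: 245.1 t
  Zircon sand: 388.7 t
  CaSiO3: 1098 t
  H3BO3: 369.0 t
  Li2CO3: 49.86 t
  Rutile: 154.1 t
Total batch = 2305 t; LOI loss = 304.8 t; yield = 86.78%

All arithmetic holds full precision at each step; mid-chain values appear (rounded to 4 significant figures) as written. Every reported value is rounded exactly once; the derived quantities are carried from the batch weights for 2000 t of glass in full precision (totals, the six compositions, the yield, LOI, glass mass) exactly as shown in the question or the answer.
Oxide-by-oxide targets in 2000 t enamel:
  SiO2: 34.74% × 2000 = 694.8 t
  B2O3: 10.35% × 2000 = 207.0 t
  ZrO2: 13.02% × 2000 = 260.4 t
  TiO2: 7.626% × 2000 = 152.5 t
  Li2O: 1.012% × 2000 = 20.24 t
  CaO: 33.25% × 2000 = 665.0 t
A balance pass over the oxides, on the weights just shown, relative to the basis at hand (sums match the target masses exact up to rounding of places):
  SiO2: 388.7·0.3290 + 1098·0.5163 = 694.8 t (target 694.8 t)
  B2O3: 369.0·0.5610 = 207.0 t (target 207.0 t)
  ZrO2: 388.7·0.6700 = 260.4 t (target 260.4 t)
  TiO2: 154.1·0.9899 = 152.5 t (target 152.5 t)
  Li2O: 49.86·0.4059 = 20.24 t (target 20.24 t)
  CaO: 245.1·0.5597 + 1098·0.4807 = 665.0 t (target 665.0 t)
Glass mass check: total batch − LOI = 2000 t (summing oxide targets gives 2000 t; basis as stated: 2000 t — differing by rounding only).
Summing the batch: Σ batch = 2305 t; LOI loss = Σ batch·LOI = 304.8 t; as yield: glass ÷ batch → 86.78%.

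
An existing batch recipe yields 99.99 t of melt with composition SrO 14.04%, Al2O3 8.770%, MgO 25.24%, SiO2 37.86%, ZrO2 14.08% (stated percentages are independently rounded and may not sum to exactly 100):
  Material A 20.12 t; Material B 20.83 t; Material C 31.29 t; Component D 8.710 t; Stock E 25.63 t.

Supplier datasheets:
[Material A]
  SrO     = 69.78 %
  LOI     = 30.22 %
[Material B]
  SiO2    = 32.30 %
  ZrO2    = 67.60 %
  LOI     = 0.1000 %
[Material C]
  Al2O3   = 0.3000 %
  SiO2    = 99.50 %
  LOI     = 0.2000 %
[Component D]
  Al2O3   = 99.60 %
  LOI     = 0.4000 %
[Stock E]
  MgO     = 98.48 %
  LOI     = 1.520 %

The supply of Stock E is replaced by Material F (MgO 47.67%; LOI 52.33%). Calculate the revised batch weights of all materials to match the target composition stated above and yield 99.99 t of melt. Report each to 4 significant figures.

Revised batch per 99.99 t melt:
  Material A: 20.12 t
  Material B: 20.83 t
  Material C: 31.29 t
  Component D: 8.710 t
  Material F: 52.94 t
Total batch = 133.9 t; LOI loss = 33.90 t

The working math maintains full float precision in every operation. Working values appear, rounded to four significant digits, in the printout. Every reported value carries a single rounding — derived quantities are re-derived at full precision (the yield, the totals, LOI, net glass mass, the five compositions) from the batch weights per 99.99 t of glass as written in question or answer.
Per-oxide target masses for 99.99 t melt:
  SrO: 14.04% × 99.99 = 14.04 t
  Al2O3: 8.770% × 99.99 = 8.769 t
  MgO: 25.24% × 99.99 = 25.24 t
  SiO2: 37.86% × 99.99 = 37.86 t
  ZrO2: 14.08% × 99.99 = 14.08 t
Per-oxide balance check applying the batch weights above, per the basis as stated (each sum matches its target mass given rounding of the digits):
  SrO: 20.12·0.6978 = 14.04 t (target 14.04 t)
  Al2O3: 31.29·0.003000 + 8.710·0.9960 = 8.769 t (target 8.769 t)
  MgO: 52.94·0.4767 = 25.24 t (target 25.24 t)
  SiO2: 20.83·0.3230 + 31.29·0.9950 = 37.86 t (target 37.86 t)
  ZrO2: 20.83·0.6760 = 14.08 t (target 14.08 t)
Auditing the glass mass value: batch total minus LOI = 99.99 t (summing oxide targets gives 99.98 t; with the basis standing at 99.99 t — gaps are rounding artifacts).
Whole-batch sum: Σ batch = 133.9 t; ignition loss, Σ(batch × LOI) = 33.90 t; yield, glass over the total, = 74.68%.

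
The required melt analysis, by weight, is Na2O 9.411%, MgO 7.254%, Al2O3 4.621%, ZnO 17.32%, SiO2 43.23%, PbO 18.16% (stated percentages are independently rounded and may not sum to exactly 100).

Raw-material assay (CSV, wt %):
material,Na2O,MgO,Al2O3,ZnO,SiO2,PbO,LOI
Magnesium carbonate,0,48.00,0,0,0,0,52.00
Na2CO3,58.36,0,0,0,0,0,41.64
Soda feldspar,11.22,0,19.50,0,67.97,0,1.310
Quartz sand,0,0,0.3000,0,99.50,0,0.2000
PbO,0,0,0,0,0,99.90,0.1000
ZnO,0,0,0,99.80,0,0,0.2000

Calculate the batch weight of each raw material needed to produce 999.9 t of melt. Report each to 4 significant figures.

All arithmetic runs at full precision through the solve; working values appear (rounded to 4 significant digits) when written out. Every reported result includes exactly one rounding — the derived quantities are computed from the weighed amounts on 999.9 t of glass in exact precision (net glass mass, yield, six oxide percentages, the totals, ignition loss) as set out in either problem or answer.
Target oxide masses per 999.9 t melt:
  Na2O: 9.411% × 999.9 = 94.10 t
  MgO: 7.254% × 999.9 = 72.53 t
  Al2O3: 4.621% × 999.9 = 46.21 t
  ZnO: 17.32% × 999.9 = 173.2 t
  SiO2: 43.23% × 999.9 = 432.3 t
  PbO: 18.16% × 999.9 = 181.6 t
Checking each oxide sum on the weights just shown, for the quoted basis mass (sums match the target masses given rounding of the digits):
  Na2O: 116.5·0.5836 + 232.7·0.1122 = 94.10 t (target 94.10 t)
  MgO: 151.1·0.4800 = 72.53 t (target 72.53 t)
  Al2O3: 232.7·0.1950 + 275.5·0.003000 = 46.20 t (target 46.21 t)
  ZnO: 173.5·0.9980 = 173.2 t (target 173.2 t)
  SiO2: 232.7·0.6797 + 275.5·0.9950 = 432.3 t (target 432.3 t)
  PbO: 181.8·0.9990 = 181.6 t (target 181.6 t)
Mass balance on the glass: net batch after ignition = 999.9 t (the targets, summed, come to 999.9 t; with the basis standing at 999.9 t — rounding explains the deltas).
Batch total: Σ batch = 1131 t; LOI loss = Σ batch·LOI = 131.2 t; yield, glass over the total, = 88.40%.

Batch per 999.9 t melt:
  Magnesium carbonate: 151.1 t
  Na2CO3: 116.5 t
  Soda feldspar: 232.7 t
  Quartz sand: 275.5 t
  PbO: 181.8 t
  ZnO: 173.5 t
Total batch = 1131 t; LOI loss = 131.2 t; yield = 88.40%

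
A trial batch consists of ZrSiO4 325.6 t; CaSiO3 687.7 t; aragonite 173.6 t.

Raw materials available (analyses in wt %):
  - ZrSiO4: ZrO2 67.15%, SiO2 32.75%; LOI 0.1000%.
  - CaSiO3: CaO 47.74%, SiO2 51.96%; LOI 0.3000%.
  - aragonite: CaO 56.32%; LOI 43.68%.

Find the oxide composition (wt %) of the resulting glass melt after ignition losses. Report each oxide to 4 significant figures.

Glass mass = 1109 t (batch 1187 − LOI 78.22).
Composition: CaO 38.43%, ZrO2 19.72%, SiO2 41.85%

All arithmetic keeps exact precision at every stage. The intermediate values are printed with 4-significant-digit rounding on the page; each reported value includes exactly one rounding; all derived quantities, which include glass mass, LOI, yield, the three compositions, totals, are recomputed at full precision, exactly as shown in question or answer, from the weighed amounts per 1109 t of glass.
Oxide masses out of the charge:
  CaO: 687.7·0.4774 + 173.6·0.5632 = 426.1 t
  ZrO2: 325.6·0.6715 = 218.6 t
  SiO2: 325.6·0.3275 + 687.7·0.5196 = 464.0 t
LOI: 325.6·0.001000 + 687.7·0.003000 + 173.6·0.4368 = 78.22 t
The glass mass, total less LOI, = 1187 − 78.22 = 1109 t (matching Σ of the oxides)
wt % = oxide mass / glass mass × 100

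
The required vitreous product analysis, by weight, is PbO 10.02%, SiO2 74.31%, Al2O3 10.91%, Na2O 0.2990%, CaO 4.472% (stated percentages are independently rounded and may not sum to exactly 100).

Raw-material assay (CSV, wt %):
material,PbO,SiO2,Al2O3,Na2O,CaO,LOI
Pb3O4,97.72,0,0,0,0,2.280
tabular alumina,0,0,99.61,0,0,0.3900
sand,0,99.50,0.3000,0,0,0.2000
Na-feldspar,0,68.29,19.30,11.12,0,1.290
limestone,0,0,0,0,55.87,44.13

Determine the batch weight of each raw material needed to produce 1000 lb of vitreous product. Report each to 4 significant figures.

Batch per 1000 lb vitreous product:
  Pb3O4: 102.5 lb
  tabular alumina: 102.1 lb
  sand: 728.4 lb
  Na-feldspar: 26.89 lb
  limestone: 80.04 lb
Total batch = 1040 lb; LOI loss = 39.86 lb; yield = 96.17%

The working math runs at full float precision at each step; rounding to four significant digits applies to every mid-chain value as shown. A single rounding yields every reported figure — the derived quantities are computed from the weighed amounts on 1000 lb of glass at full float precision (ignition loss, the yield, five oxide percentages, net glass mass, totals) as quoted within either problem or answer.
The oxide mass targets at 1000 lb vitreous product:
  PbO: 10.02% × 1000 = 100.2 lb
  SiO2: 74.31% × 1000 = 743.1 lb
  Al2O3: 10.91% × 1000 = 109.1 lb
  Na2O: 0.2990% × 1000 = 2.990 lb
  CaO: 4.472% × 1000 = 44.72 lb
Per-oxide balance check given the weights on record, under the basis named above (sums match the target masses within answer rounding):
  PbO: 102.5·0.9772 = 100.2 lb (target 100.2 lb)
  SiO2: 728.4·0.9950 + 26.89·0.6829 = 743.1 lb (target 743.1 lb)
  Al2O3: 102.1·0.9961 + 728.4·0.003000 + 26.89·0.1930 = 109.1 lb (target 109.1 lb)
  Na2O: 26.89·0.1112 = 2.990 lb (target 2.990 lb)
  CaO: 80.04·0.5587 = 44.72 lb (target 44.72 lb)
Auditing the glass mass value: total charge less LOI = 1000 lb (per-oxide target masses sum to 1000 lb; with the basis standing at 1000 lb — deltas are rounding alone).
Batch total: Σ batch = 1040 lb; loss to ignition Σ batch·LOI = 39.86 lb; yield: glass divided by total = 96.17%.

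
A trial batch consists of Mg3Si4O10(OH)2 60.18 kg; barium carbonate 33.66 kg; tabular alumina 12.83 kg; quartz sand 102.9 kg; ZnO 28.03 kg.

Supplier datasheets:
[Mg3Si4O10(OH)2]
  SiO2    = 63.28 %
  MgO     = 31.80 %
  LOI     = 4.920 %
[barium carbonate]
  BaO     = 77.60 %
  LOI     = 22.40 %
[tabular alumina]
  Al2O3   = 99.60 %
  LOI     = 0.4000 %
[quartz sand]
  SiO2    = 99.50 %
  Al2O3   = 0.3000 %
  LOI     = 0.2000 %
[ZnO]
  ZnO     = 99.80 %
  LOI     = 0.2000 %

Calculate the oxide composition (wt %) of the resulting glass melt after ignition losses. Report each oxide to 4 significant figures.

Exact precision is kept in every operation. Values along the way appear (rounded to 4 significant figures) within the worked lines; a single rounding finalizes every reported number — the derived quantities, which include net glass mass, totals, yield, LOI, five oxide percentages, are carried in full float precision, as quoted within the problem or answer text, using the weight values per 226.8 kg of glass.
Per-oxide mass from batch:
  SiO2: 60.18·0.6328 + 102.9·0.9950 = 140.5 kg
  BaO: 33.66·0.7760 = 26.12 kg
  MgO: 60.18·0.3180 = 19.14 kg
  Al2O3: 12.83·0.9960 + 102.9·0.003000 = 13.09 kg
  ZnO: 28.03·0.9980 = 27.97 kg
LOI: 60.18·0.04920 + 33.66·0.2240 + 12.83·0.004000 + 102.9·0.002000 + 28.03·0.002000 = 10.81 kg
Glass mass = batch − LOI = 237.6 − 10.81 = 226.8 kg (equal to the oxide-mass sum)
each oxide over glass, ×100, is wt %

Glass mass = 226.8 kg (batch 237.6 − LOI 10.81).
Composition: SiO2 61.94%, BaO 11.52%, MgO 8.438%, Al2O3 5.771%, ZnO 12.33%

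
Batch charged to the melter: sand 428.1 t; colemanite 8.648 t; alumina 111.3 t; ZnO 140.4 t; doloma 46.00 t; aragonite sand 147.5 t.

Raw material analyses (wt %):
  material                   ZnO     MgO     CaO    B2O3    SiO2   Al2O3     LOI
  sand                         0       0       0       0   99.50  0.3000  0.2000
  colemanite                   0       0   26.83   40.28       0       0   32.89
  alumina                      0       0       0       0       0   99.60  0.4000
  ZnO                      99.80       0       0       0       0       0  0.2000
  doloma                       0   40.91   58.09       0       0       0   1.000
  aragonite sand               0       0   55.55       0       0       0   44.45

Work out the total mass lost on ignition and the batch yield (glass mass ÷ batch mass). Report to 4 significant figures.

Intermediates are printed with 4-significant-digit rounding between the steps. Every computation keeps exact precision in every operation — each reported number is rounded once only; derived quantities are rebuilt at full precision (the six compositions, the totals, LOI, net glass mass, yield) using the weight values for 811.5 t of glass, as given in question or answer.
Ignition loss by material:
  sand: 428.1 × 0.002000 = 0.8562 t
  colemanite: 8.648 × 0.3289 = 2.844 t
  alumina: 111.3 × 0.004000 = 0.4452 t
  ZnO: 140.4 × 0.002000 = 0.2808 t
  doloma: 46.00 × 0.01000 = 0.4600 t
  aragonite sand: 147.5 × 0.4445 = 65.56 t
Total LOI = 70.45 t
Glass = batch − LOI = 881.9 − 70.45 = 811.5 t

LOI loss = 70.45 t; glass = 811.5 t; yield = 92.01%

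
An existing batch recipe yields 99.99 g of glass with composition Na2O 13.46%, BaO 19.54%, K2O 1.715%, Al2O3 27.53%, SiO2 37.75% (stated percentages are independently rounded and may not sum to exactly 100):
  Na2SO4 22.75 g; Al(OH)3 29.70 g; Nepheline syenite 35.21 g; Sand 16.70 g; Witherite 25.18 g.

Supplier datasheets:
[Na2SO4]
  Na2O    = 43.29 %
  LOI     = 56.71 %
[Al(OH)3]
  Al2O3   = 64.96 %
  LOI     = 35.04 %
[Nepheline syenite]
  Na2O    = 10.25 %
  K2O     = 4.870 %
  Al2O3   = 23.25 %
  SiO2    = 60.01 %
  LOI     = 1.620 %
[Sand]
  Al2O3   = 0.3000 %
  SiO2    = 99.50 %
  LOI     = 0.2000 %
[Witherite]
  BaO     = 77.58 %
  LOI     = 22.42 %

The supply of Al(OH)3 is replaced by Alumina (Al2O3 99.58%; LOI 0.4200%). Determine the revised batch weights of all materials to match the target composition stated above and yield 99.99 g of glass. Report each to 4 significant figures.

Mid-chain values are shown rounded off to 4 significant figures alongside each step — the working math holds full precision at each step — a single rounding finalizes each reported number; all derived quantities are re-derived using the weight values per 99.99 g of glass at full float precision (LOI, five oxide percentages, net glass mass, totals, the yield), as written in problem or answer.
Target oxide masses per 99.99 g glass:
  Na2O: 13.46% × 99.99 = 13.46 g
  BaO: 19.54% × 99.99 = 19.54 g
  K2O: 1.715% × 99.99 = 1.715 g
  Al2O3: 27.53% × 99.99 = 27.53 g
  SiO2: 37.75% × 99.99 = 37.75 g
Checking each oxide sum from the weights as reported, relative to the basis at hand (summed amounts equal target values once rounding is allowed for):
  Na2O: 22.75·0.4329 + 35.21·0.1025 = 13.46 g (target 13.46 g)
  BaO: 25.18·0.7758 = 19.53 g (target 19.54 g)
  K2O: 35.21·0.04870 = 1.715 g (target 1.715 g)
  Al2O3: 19.37·0.9958 + 35.21·0.2325 + 16.70·0.003000 = 27.53 g (target 27.53 g)
  SiO2: 35.21·0.6001 + 16.70·0.9950 = 37.75 g (target 37.75 g)
Mass balance on the glass: net batch after ignition = 99.98 g (per-oxide target masses sum to 99.99 g; the stated basis being 99.99 g — rounding explains the deltas).
Whole-batch sum: Σ batch = 119.2 g; Σ batch·LOI gives LOI loss = 19.23 g; yield = glass ÷ total batch = 83.87%.

Revised batch per 99.99 g glass:
  Na2SO4: 22.75 g
  Alumina: 19.37 g
  Nepheline syenite: 35.21 g
  Sand: 16.70 g
  Witherite: 25.18 g
Total batch = 119.2 g; LOI loss = 19.23 g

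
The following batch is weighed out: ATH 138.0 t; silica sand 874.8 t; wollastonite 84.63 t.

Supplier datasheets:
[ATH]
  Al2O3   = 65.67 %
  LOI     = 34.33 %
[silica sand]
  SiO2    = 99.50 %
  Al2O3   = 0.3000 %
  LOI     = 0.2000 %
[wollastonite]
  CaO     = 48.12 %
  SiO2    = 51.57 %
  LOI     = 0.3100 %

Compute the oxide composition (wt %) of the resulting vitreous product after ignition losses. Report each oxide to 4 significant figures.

Full precision is maintained in every operation — the intermediate values are printed, rounded to four significant figures, alongside each step — a single rounding produces each reported value; the derived quantities, including ignition loss, the yield, the three compositions, totals, glass mass, are rebuilt from the weighed amounts for 1048 t of glass at full precision precisely as stated by question or answer.
Delivered oxide masses:
  CaO: 84.63·0.4812 = 40.72 t
  SiO2: 874.8·0.9950 + 84.63·0.5157 = 914.1 t
  Al2O3: 138.0·0.6567 + 874.8·0.003000 = 93.25 t
LOI: 138.0·0.3433 + 874.8·0.002000 + 84.63·0.003100 = 49.39 t
The glass mass, total less LOI, = 1097 − 49.39 = 1048 t (the oxide masses sum to this)
oxide / glass × 100 gives the wt %

Glass mass = 1048 t (batch 1097 − LOI 49.39).
Composition: CaO 3.886%, SiO2 87.22%, Al2O3 8.897%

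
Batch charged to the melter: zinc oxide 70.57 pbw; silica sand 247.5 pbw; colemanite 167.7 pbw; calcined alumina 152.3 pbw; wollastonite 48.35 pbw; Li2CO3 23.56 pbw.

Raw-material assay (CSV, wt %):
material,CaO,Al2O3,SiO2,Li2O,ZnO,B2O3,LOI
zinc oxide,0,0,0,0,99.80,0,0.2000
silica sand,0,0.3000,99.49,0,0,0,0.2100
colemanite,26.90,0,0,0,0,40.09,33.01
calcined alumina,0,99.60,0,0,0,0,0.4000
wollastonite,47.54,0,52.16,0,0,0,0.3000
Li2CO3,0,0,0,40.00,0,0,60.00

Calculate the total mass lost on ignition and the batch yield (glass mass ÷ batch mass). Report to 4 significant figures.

LOI loss = 70.91 pbw; glass = 639.1 pbw; yield = 90.01%

Each numeric step carries exact precision throughout. Mid-chain values are displayed (rounded to four significant digits) when written out — every reported number takes just one rounding. Derived quantities are computed from the weighed amounts at 639.1 pbw of glass in exact precision (the totals, ignition loss, the yield, the six compositions, glass mass) as set out in either problem or answer.
Loss on ignition, line by line:
  zinc oxide: 70.57 × 0.002000 = 0.1411 pbw
  silica sand: 247.5 × 0.002100 = 0.5197 pbw
  colemanite: 167.7 × 0.3301 = 55.36 pbw
  calcined alumina: 152.3 × 0.004000 = 0.6092 pbw
  wollastonite: 48.35 × 0.003000 = 0.1451 pbw
  Li2CO3: 23.56 × 0.6000 = 14.14 pbw
Total LOI = 70.91 pbw
Glass = batch − LOI = 710.0 − 70.91 = 639.1 pbw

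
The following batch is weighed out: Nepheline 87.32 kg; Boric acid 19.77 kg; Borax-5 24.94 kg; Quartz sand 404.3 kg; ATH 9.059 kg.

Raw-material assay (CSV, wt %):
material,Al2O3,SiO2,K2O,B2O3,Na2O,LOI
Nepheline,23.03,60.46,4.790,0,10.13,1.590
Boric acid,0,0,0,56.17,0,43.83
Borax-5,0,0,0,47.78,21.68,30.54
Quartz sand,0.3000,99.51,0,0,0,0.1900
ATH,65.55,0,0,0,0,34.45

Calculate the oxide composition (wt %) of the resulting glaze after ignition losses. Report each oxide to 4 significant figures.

Full precision is kept at each step — intermediates are rounded to 4 significant digits as shown; exactly one rounding lands on each reported result — all derived quantities, which include the totals, net glass mass, five oxide percentages, ignition loss, yield, are carried in exact precision, as written in the question or the answer, from the batch weights on 523.8 kg of glass.
Per-oxide mass from batch:
  Al2O3: 87.32·0.2303 + 404.3·0.003000 + 9.059·0.6555 = 27.26 kg
  SiO2: 87.32·0.6046 + 404.3·0.9951 = 455.1 kg
  K2O: 87.32·0.04790 = 4.183 kg
  B2O3: 19.77·0.5617 + 24.94·0.4778 = 23.02 kg
  Na2O: 87.32·0.1013 + 24.94·0.2168 = 14.25 kg
LOI: 87.32·0.01590 + 19.77·0.4383 + 24.94·0.3054 + 404.3·0.001900 + 9.059·0.3445 = 21.56 kg
Net of LOI, the glass mass = 545.4 − 21.56 = 523.8 kg (the oxide masses sum to this)
oxide / glass × 100 gives the wt %

Glass mass = 523.8 kg (batch 545.4 − LOI 21.56).
Composition: Al2O3 5.204%, SiO2 86.88%, K2O 0.7985%, B2O3 4.395%, Na2O 2.721%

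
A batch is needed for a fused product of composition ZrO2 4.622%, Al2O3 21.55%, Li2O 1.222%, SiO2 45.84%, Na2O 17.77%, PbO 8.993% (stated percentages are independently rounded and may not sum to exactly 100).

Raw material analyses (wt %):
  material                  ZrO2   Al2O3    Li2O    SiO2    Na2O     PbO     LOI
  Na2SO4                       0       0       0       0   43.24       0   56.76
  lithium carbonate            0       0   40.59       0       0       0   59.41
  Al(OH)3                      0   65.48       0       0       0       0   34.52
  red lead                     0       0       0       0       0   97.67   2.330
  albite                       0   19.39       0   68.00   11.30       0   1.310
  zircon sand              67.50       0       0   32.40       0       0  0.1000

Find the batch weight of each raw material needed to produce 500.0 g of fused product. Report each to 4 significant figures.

Full precision is carried all the way through — in-progress results are shown rounded to four significant digits between the steps; a single rounding produces each reported result; the derived quantities (six oxide percentages, the totals, yield, net glass mass, ignition loss) are recomputed starting from the weights on 500.0 g of glass in full precision, as set out in problem or answer.
Per-oxide target masses for 500.0 g fused product:
  ZrO2: 4.622% × 500.0 = 23.11 g
  Al2O3: 21.55% × 500.0 = 107.8 g
  Li2O: 1.222% × 500.0 = 6.110 g
  SiO2: 45.84% × 500.0 = 229.2 g
  Na2O: 17.77% × 500.0 = 88.85 g
  PbO: 8.993% × 500.0 = 44.96 g
Checking each oxide sum applying the batch weights above, versus the basis set out (target by target, the sums agree exact up to rounding of places):
  ZrO2: 34.24·0.6750 = 23.11 g (target 23.11 g)
  Al2O3: 69.57·0.6548 + 320.7·0.1939 = 107.7 g (target 107.8 g)
  Li2O: 15.05·0.4059 = 6.109 g (target 6.110 g)
  SiO2: 320.7·0.6800 + 34.24·0.3240 = 229.2 g (target 229.2 g)
  Na2O: 121.7·0.4324 + 320.7·0.1130 = 88.86 g (target 88.85 g)
  PbO: 46.04·0.9767 = 44.97 g (target 44.96 g)
Mass balance on the glass: the batch minus its LOI: 500.0 g (per-oxide target masses sum to 500.0 g; the stated basis being 500.0 g — deltas are rounding alone).
Batch grand total — Σ batch = 607.3 g; LOI loss = Σ batch·LOI = 107.3 g; yield, glass over the total, = 82.32%.

Batch per 500.0 g fused product:
  Na2SO4: 121.7 g
  lithium carbonate: 15.05 g
  Al(OH)3: 69.57 g
  red lead: 46.04 g
  albite: 320.7 g
  zircon sand: 34.24 g
Total batch = 607.3 g; LOI loss = 107.3 g; yield = 82.32%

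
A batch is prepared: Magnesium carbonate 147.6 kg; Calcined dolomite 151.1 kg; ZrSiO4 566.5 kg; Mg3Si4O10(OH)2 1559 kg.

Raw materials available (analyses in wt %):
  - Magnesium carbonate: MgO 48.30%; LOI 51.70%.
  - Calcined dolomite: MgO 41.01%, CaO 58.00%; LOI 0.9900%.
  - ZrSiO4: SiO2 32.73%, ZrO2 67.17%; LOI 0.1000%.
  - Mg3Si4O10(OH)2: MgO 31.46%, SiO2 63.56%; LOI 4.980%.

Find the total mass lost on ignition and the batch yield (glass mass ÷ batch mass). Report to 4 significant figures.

Mid-chain values are displayed rounded off to 4 significant digits when written out. The working math runs at full precision at each step. Every reported number takes just one rounding. Derived quantities are computed in full float precision (net glass mass, ignition loss, the yield, totals, the four compositions) from the batch weights at 2268 kg of glass, as written in question or answer.
Per-material ignition loss:
  Magnesium carbonate: 147.6 × 0.5170 = 76.31 kg
  Calcined dolomite: 151.1 × 0.009900 = 1.496 kg
  ZrSiO4: 566.5 × 0.001000 = 0.5665 kg
  Mg3Si4O10(OH)2: 1559 × 0.04980 = 77.64 kg
Total LOI = 156.0 kg
Glass = batch − LOI = 2424 − 156.0 = 2268 kg

LOI loss = 156.0 kg; glass = 2268 kg; yield = 93.56%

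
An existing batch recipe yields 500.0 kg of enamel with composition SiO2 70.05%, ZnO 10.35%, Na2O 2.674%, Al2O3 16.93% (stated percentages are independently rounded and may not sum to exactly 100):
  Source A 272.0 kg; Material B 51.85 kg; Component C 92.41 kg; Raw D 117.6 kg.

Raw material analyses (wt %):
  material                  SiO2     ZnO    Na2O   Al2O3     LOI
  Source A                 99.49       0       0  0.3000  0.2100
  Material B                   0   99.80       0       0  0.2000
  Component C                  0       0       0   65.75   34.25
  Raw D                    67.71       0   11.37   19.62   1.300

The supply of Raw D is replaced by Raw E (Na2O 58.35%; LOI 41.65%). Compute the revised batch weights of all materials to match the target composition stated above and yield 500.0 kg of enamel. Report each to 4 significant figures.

The intermediate values appear rounded to 4 significant figures at each printed step. The working math holds full precision in every operation — every reported result takes a single rounding. All derived quantities are computed in full precision (the totals, LOI, yield, net glass mass, the four compositions) using the weight values for 500.0 kg of glass as written in the problem or answer text.
Oxide mass targets, per 500.0 kg enamel:
  SiO2: 70.05% × 500.0 = 350.2 kg
  ZnO: 10.35% × 500.0 = 51.75 kg
  Na2O: 2.674% × 500.0 = 13.37 kg
  Al2O3: 16.93% × 500.0 = 84.65 kg
Checking each oxide sum per the reported batch figures, at the basis given (sum by sum, the targets are met modulo rounding of the values):
  SiO2: 352.0·0.9949 = 350.2 kg (target 350.2 kg)
  ZnO: 51.85·0.9980 = 51.75 kg (target 51.75 kg)
  Na2O: 22.91·0.5835 = 13.37 kg (target 13.37 kg)
  Al2O3: 352.0·0.003000 + 127.1·0.6575 = 84.62 kg (target 84.65 kg)
Mass balance on the glass: batch Σ − ignition loss = 499.9 kg (the targets, summed, come to 500.0 kg; with the basis standing at 500.0 kg — deltas are rounding alone).
Batch total: Σ batch = 553.9 kg; LOI removed, Σ of batch·LOI: 53.92 kg; yield = glass ÷ total batch = 90.27%.

Revised batch per 500.0 kg enamel:
  Source A: 352.0 kg
  Material B: 51.85 kg
  Component C: 127.1 kg
  Raw E: 22.91 kg
Total batch = 553.9 kg; LOI loss = 53.92 kg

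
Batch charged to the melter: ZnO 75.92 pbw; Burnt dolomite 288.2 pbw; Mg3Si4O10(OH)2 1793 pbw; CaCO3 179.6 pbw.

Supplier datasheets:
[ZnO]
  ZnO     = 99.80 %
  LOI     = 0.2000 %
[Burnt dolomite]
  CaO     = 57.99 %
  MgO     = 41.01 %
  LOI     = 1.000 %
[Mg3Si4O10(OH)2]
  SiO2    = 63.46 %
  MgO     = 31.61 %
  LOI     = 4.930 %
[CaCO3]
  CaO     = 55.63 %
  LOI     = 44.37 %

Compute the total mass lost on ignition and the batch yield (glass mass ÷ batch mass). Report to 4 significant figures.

LOI loss = 171.1 pbw; glass = 2166 pbw; yield = 92.68%

Exact precision is held at every stage — mid-chain values appear (rounded to four significant digits) in the printout — each reported value takes exactly one rounding. The derived quantities, including ignition loss, four oxide percentages, glass mass, totals, yield, are re-derived from the weighed amounts at 2166 pbw of glass in full precision exactly as shown in the problem or answer text.
Per-material ignition loss:
  ZnO: 75.92 × 0.002000 = 0.1518 pbw
  Burnt dolomite: 288.2 × 0.01000 = 2.882 pbw
  Mg3Si4O10(OH)2: 1793 × 0.04930 = 88.39 pbw
  CaCO3: 179.6 × 0.4437 = 79.69 pbw
Total LOI = 171.1 pbw
Glass = batch − LOI = 2337 − 171.1 = 2166 pbw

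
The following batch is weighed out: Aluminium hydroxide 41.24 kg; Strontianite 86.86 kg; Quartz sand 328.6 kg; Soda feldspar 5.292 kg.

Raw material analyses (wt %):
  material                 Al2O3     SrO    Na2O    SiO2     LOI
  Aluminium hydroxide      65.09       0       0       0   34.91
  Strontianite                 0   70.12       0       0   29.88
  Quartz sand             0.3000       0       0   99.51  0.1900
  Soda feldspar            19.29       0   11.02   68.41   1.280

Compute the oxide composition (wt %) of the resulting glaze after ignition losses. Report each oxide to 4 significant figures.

Glass mass = 420.9 kg (batch 462.0 − LOI 41.04).
Composition: Al2O3 6.853%, SrO 14.47%, Na2O 0.1385%, SiO2 78.54%

The whole derivation carries full precision at all times — values along the way appear rounded off to 4 significant figures in the working. Every reported number receives exactly one rounding; derived quantities, including four oxide percentages, glass mass, LOI, the totals, yield, are recomputed starting from the weights for 420.9 kg of glass in exact precision as given in the question or the answer.
What the batch supplies per oxide:
  Al2O3: 41.24·0.6509 + 328.6·0.003000 + 5.292·0.1929 = 28.85 kg
  SrO: 86.86·0.7012 = 60.91 kg
  Na2O: 5.292·0.1102 = 0.5832 kg
  SiO2: 328.6·0.9951 + 5.292·0.6841 = 330.6 kg
LOI: 41.24·0.3491 + 86.86·0.2988 + 328.6·0.001900 + 5.292·0.01280 = 41.04 kg
Net of LOI, the glass mass = 462.0 − 41.04 = 420.9 kg (= Σ oxide masses)
each wt % is 100 × oxide ÷ glass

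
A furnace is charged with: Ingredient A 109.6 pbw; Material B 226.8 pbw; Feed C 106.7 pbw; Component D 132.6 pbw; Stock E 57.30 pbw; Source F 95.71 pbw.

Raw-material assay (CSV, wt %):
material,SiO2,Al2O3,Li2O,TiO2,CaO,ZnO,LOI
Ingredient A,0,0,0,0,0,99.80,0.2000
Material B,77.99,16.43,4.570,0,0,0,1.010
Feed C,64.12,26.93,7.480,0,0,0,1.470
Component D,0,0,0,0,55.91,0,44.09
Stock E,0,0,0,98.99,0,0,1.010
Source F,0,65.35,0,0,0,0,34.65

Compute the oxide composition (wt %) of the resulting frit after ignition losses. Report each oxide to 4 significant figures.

Glass mass = 632.4 pbw (batch 728.7 − LOI 96.28).
Composition: SiO2 38.79%, Al2O3 20.33%, Li2O 2.901%, TiO2 8.969%, CaO 11.72%, ZnO 17.30%

The intermediate values appear rounded to 4 significant figures on the page. All arithmetic carries exact precision from first step to last; a single rounding completes each reported figure. The derived quantities (ignition loss, yield, the totals, six oxide percentages, glass mass) are computed at full float precision from the weighed amounts at 632.4 pbw of glass, exactly as printed in problem or answer.
Oxide masses out of the charge:
  SiO2: 226.8·0.7799 + 106.7·0.6412 = 245.3 pbw
  Al2O3: 226.8·0.1643 + 106.7·0.2693 + 95.71·0.6535 = 128.5 pbw
  Li2O: 226.8·0.04570 + 106.7·0.07480 = 18.35 pbw
  TiO2: 57.30·0.9899 = 56.72 pbw
  CaO: 132.6·0.5591 = 74.14 pbw
  ZnO: 109.6·0.9980 = 109.4 pbw
LOI: 109.6·0.002000 + 226.8·0.01010 + 106.7·0.01470 + 132.6·0.4409 + 57.30·0.01010 + 95.71·0.3465 = 96.28 pbw
Net of LOI, the glass mass = 728.7 − 96.28 = 632.4 pbw (equal to the oxide-mass sum)
wt % = 100 × oxide mass / glass mass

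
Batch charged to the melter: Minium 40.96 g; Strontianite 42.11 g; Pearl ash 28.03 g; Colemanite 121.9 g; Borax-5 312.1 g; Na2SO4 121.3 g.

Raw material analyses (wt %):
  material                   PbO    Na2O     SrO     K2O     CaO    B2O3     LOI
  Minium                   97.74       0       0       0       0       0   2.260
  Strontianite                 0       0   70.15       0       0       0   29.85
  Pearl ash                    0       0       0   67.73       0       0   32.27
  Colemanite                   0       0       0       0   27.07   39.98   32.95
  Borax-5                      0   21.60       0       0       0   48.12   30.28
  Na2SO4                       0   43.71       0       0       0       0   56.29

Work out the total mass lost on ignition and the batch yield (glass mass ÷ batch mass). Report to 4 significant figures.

LOI loss = 225.5 g; glass = 440.9 g; yield = 66.16%

All internal work maintains full precision end to end. Intermediates are printed, rounded to four significant digits, across the worked steps — each reported result sees exactly one rounding — all derived quantities are recomputed from the weighed amounts at 440.9 g of glass at full float precision (the totals, yield, glass mass, the six compositions, ignition loss) precisely as stated by the problem or answer text.
Loss on ignition, line by line:
  Minium: 40.96 × 0.02260 = 0.9257 g
  Strontianite: 42.11 × 0.2985 = 12.57 g
  Pearl ash: 28.03 × 0.3227 = 9.045 g
  Colemanite: 121.9 × 0.3295 = 40.17 g
  Borax-5: 312.1 × 0.3028 = 94.50 g
  Na2SO4: 121.3 × 0.5629 = 68.28 g
Total LOI = 225.5 g
Glass = batch − LOI = 666.4 − 225.5 = 440.9 g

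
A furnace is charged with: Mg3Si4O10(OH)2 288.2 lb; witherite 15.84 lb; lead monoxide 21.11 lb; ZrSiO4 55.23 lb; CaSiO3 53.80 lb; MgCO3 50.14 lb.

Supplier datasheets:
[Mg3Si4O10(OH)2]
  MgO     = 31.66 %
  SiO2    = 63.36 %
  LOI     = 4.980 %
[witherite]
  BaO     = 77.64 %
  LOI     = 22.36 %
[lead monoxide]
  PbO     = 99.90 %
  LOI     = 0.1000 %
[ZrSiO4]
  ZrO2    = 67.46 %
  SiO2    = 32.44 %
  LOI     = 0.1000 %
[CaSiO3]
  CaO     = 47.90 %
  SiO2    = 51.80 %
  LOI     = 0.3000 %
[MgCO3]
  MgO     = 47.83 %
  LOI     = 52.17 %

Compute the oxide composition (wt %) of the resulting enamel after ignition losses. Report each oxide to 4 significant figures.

Glass mass = 440.0 lb (batch 484.3 − LOI 44.29).
Composition: BaO 2.795%, ZrO2 8.467%, MgO 26.19%, CaO 5.856%, SiO2 51.90%, PbO 4.793%

Full precision is carried at all times — mid-chain values are printed rounded off to 4 significant figures across the worked steps — each reported figure is rounded once only; all derived quantities are carried at exact precision (six oxide percentages, ignition loss, the totals, the yield, net glass mass) from the weighed amounts for 440.0 lb of glass as set out in the question or the answer.
Per-oxide mass from batch:
  BaO: 15.84·0.7764 = 12.30 lb
  ZrO2: 55.23·0.6746 = 37.26 lb
  MgO: 288.2·0.3166 + 50.14·0.4783 = 115.2 lb
  CaO: 53.80·0.4790 = 25.77 lb
  SiO2: 288.2·0.6336 + 55.23·0.3244 + 53.80·0.5180 = 228.4 lb
  PbO: 21.11·0.9990 = 21.09 lb
LOI: 288.2·0.04980 + 15.84·0.2236 + 21.11·0.001000 + 55.23·0.001000 + 53.80·0.003000 + 50.14·0.5217 = 44.29 lb
Resulting glass, batch − LOI: 484.3 − 44.29 = 440.0 lb (the oxide masses sum to this)
oxide / glass × 100 gives the wt %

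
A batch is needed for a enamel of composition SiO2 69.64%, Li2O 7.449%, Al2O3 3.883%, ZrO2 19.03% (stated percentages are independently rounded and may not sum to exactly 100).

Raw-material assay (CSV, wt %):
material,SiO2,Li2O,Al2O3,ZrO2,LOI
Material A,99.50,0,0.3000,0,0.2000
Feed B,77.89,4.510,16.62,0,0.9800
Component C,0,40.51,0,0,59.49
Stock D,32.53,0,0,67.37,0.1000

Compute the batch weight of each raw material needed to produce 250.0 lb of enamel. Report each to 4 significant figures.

Batch per 250.0 lb enamel:
  Material A: 107.7 lb
  Feed B: 56.46 lb
  Component C: 39.68 lb
  Stock D: 70.62 lb
Total batch = 274.5 lb; LOI loss = 24.44 lb; yield = 91.09%

The working math runs at full precision from first step to last; values along the way are shown rounded to 4 significant figures when written out. Every reported value carries a single rounding — the derived quantities are rebuilt at exact precision (the yield, the four compositions, net glass mass, the totals, LOI) from the batch weights at 250.0 lb of glass exactly as shown in the question or the answer.
Target oxide masses per 250.0 lb enamel:
  SiO2: 69.64% × 250.0 = 174.1 lb
  Li2O: 7.449% × 250.0 = 18.62 lb
  Al2O3: 3.883% × 250.0 = 9.708 lb
  ZrO2: 19.03% × 250.0 = 47.58 lb
Balance tally, oxide-wise, with the batch weights as given, relative to the basis at hand (each sum matches its target mass exact up to rounding of places):
  SiO2: 107.7·0.9950 + 56.46·0.7789 + 70.62·0.3253 = 174.1 lb (target 174.1 lb)
  Li2O: 56.46·0.04510 + 39.68·0.4051 = 18.62 lb (target 18.62 lb)
  Al2O3: 107.7·0.003000 + 56.46·0.1662 = 9.707 lb (target 9.708 lb)
  ZrO2: 70.62·0.6737 = 47.58 lb (target 47.58 lb)
Glass-mass bookkeeping: total batch − LOI = 250.0 lb (summing oxide targets gives 250.0 lb; against the stated basis, 250.0 lb — deltas are rounding alone).
Batch grand total — Σ batch = 274.5 lb; the LOI term Σ batch·LOI equals 24.44 lb; yield: glass divided by total = 91.09%.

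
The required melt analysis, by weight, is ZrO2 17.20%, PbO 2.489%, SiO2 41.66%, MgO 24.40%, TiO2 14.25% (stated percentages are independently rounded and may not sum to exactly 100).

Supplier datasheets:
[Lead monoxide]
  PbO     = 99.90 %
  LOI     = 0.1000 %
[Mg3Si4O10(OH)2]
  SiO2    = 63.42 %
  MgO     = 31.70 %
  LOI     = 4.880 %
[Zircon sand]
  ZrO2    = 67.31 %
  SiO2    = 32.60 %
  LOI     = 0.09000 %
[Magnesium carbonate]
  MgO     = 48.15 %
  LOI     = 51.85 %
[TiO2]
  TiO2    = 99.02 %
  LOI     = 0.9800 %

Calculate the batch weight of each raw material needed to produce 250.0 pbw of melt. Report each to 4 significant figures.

Batch per 250.0 pbw melt:
  Lead monoxide: 6.229 pbw
  Mg3Si4O10(OH)2: 131.4 pbw
  Zircon sand: 63.88 pbw
  Magnesium carbonate: 40.19 pbw
  TiO2: 35.98 pbw
Total batch = 277.7 pbw; LOI loss = 27.67 pbw; yield = 90.04%

Every computation carries exact precision from start to finish — working values are displayed rounded to 4 significant digits alongside each step — each reported result takes exactly one rounding. The derived quantities (glass mass, the five compositions, the totals, yield, ignition loss) are rebuilt from the weighed amounts for 250.0 pbw of glass in exact precision as given in the problem or the answer.
The oxide mass targets at 250.0 pbw melt:
  ZrO2: 17.20% × 250.0 = 43.00 pbw
  PbO: 2.489% × 250.0 = 6.222 pbw
  SiO2: 41.66% × 250.0 = 104.2 pbw
  MgO: 24.40% × 250.0 = 61.00 pbw
  TiO2: 14.25% × 250.0 = 35.62 pbw
Balance tally, oxide-wise, working from each reported weight, under the basis named above (each sum matches its target mass net of answer rounding effects):
  ZrO2: 63.88·0.6731 = 43.00 pbw (target 43.00 pbw)
  PbO: 6.229·0.9990 = 6.223 pbw (target 6.222 pbw)
  SiO2: 131.4·0.6342 + 63.88·0.3260 = 104.2 pbw (target 104.2 pbw)
  MgO: 131.4·0.3170 + 40.19·0.4815 = 61.01 pbw (target 61.00 pbw)
  TiO2: 35.98·0.9902 = 35.63 pbw (target 35.62 pbw)
Glass mass check: Σ batch − LOI loss = 250.0 pbw (targets for the oxides total 250.0 pbw; the stated basis being 250.0 pbw — a pure rounding effect).
Whole-batch sum: Σ batch = 277.7 pbw; Σ batch·LOI gives LOI loss = 27.67 pbw; the yield ratio, glass ÷ batch: 90.04%.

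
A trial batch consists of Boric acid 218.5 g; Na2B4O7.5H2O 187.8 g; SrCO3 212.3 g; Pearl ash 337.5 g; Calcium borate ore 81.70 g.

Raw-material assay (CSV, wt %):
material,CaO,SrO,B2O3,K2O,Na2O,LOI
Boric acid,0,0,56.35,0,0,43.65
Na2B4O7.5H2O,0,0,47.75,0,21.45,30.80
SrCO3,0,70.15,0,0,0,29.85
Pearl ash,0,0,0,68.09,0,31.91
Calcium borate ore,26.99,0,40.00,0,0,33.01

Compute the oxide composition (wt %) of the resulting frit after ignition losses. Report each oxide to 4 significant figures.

Intermediates are displayed (rounded to 4 significant digits) in the working; all arithmetic keeps full precision in all steps. Exactly one rounding lands on each reported number — all derived quantities (glass mass, the five compositions, LOI, totals, yield) are carried at exact precision from the weighed amounts at 686.5 g of glass as written in question or answer.
What the batch supplies per oxide:
  CaO: 81.70·0.2699 = 22.05 g
  SrO: 212.3·0.7015 = 148.9 g
  B2O3: 218.5·0.5635 + 187.8·0.4775 + 81.70·0.4000 = 245.5 g
  K2O: 337.5·0.6809 = 229.8 g
  Na2O: 187.8·0.2145 = 40.28 g
LOI: 218.5·0.4365 + 187.8·0.3080 + 212.3·0.2985 + 337.5·0.3191 + 81.70·0.3301 = 351.3 g
batch − LOI leaves glass = 1038 − 351.3 = 686.5 g (= the summed oxide contributions)
oxide / glass × 100 gives the wt %

Glass mass = 686.5 g (batch 1038 − LOI 351.3).
Composition: CaO 3.212%, SrO 21.69%, B2O3 35.76%, K2O 33.47%, Na2O 5.868%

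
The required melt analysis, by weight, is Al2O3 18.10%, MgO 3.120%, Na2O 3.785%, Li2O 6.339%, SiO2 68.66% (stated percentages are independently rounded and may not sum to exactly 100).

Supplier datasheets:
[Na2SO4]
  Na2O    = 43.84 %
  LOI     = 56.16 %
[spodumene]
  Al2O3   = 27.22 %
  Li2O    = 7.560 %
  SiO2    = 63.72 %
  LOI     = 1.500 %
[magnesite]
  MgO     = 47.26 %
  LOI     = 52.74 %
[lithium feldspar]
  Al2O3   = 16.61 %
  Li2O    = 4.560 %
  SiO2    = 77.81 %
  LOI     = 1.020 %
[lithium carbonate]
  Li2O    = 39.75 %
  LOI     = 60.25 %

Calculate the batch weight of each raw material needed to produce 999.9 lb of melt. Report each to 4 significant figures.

Batch per 999.9 lb melt:
  Na2SO4: 86.33 lb
  spodumene: 252.8 lb
  magnesite: 66.01 lb
  lithium feldspar: 675.3 lb
  lithium carbonate: 33.91 lb
Total batch = 1114 lb; LOI loss = 114.4 lb; yield = 89.73%

Working values are printed, rounded to 4 significant digits, on the page — every computation maintains exact precision at every stage; a single rounding completes each reported result — derived quantities, which include the yield, totals, LOI, glass mass, the five compositions, are re-derived in full float precision, as they appear in the problem or the answer, from the batch weights for 999.9 lb of glass.
Oxide-by-oxide targets in 999.9 lb melt:
  Al2O3: 18.10% × 999.9 = 181.0 lb
  MgO: 3.120% × 999.9 = 31.20 lb
  Na2O: 3.785% × 999.9 = 37.85 lb
  Li2O: 6.339% × 999.9 = 63.38 lb
  SiO2: 68.66% × 999.9 = 686.5 lb
Oxide-by-oxide audit with the batch weights as given, versus the basis set out (delivered sums recover each target up to rounding of the answer):
  Al2O3: 252.8·0.2722 + 675.3·0.1661 = 181.0 lb (target 181.0 lb)
  MgO: 66.01·0.4726 = 31.20 lb (target 31.20 lb)
  Na2O: 86.33·0.4384 = 37.85 lb (target 37.85 lb)
  Li2O: 252.8·0.07560 + 675.3·0.04560 + 33.91·0.3975 = 63.38 lb (target 63.38 lb)
  SiO2: 252.8·0.6372 + 675.3·0.7781 = 686.5 lb (target 686.5 lb)
Glass-mass bookkeeping: total batch − LOI = 999.9 lb (targets for the oxides total 999.9 lb; against the stated basis, 999.9 lb — a pure rounding effect).
Batch grand total — Σ batch = 1114 lb; LOI loss = Σ batch·LOI = 114.4 lb; yield = glass ÷ total batch = 89.73%.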